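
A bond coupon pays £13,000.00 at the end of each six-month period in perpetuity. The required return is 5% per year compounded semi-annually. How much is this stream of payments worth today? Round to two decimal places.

Periodic rate r = 0.05/2 per half-year.
Level perpetuity: PV = PMT / r = 13,000 / (0.05/2) = £520,000.00.

£520,000.00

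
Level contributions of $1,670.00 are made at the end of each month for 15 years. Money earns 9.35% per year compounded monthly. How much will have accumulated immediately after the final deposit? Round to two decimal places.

$652,277.91

This is an ordinary annuity: 180 deposits of $1,670.00 at the end of each month.
Periodic rate r = 0.0935/12 per month; n is counted in months.
FV = PMT × [((1+r)^n − 1)/r] = 1,670 × [(1+r)^180 − 1] / r = $652,277.91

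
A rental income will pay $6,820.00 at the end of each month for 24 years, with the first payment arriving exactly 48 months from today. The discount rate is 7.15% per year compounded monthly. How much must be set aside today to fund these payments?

Ordinary annuity of 288 payments, first payment at period 48.
Periodic rate r = 0.0715/12 per month; n is counted in months.
The ordinary-annuity PV formula values the stream one period before the first payment (period 47); discount that back 47 periods:
PV₀ = 6,820 × [1 − (1+r)^−288] / r × (1+r)^−47 = $709,319.67

$709,319.67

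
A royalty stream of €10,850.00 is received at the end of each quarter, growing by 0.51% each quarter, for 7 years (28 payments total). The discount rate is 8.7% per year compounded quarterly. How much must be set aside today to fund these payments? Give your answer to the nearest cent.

Periodic rate r = 0.087/4 per quarter; n is counted in quarters.
Growing ordinary annuity: PV = PMT₁ × [1 − ((1+g)/(1+r))^n] / (r − g) = 10,850 × [1 − ((1+0.0051)/(1+r))^28] / (r − 0.0051) = €240,288.82.

€240,288.82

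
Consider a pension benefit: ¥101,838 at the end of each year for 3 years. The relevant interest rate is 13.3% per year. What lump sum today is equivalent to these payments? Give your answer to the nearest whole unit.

¥239,235

This is an ordinary annuity: 3 payments of ¥101,838 at the end of each year.
Periodic rate r = 0.133 per year.
PV = PMT × [(1 − (1+r)^−n)/r] = 101,838 × [1 − (1+r)^−3] / r = ¥239,235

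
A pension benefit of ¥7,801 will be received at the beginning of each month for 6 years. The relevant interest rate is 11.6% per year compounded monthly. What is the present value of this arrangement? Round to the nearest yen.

¥407,201

This is an annuity due: 72 payments of ¥7,801 at the beginning of each month.
Periodic rate r = 0.116/12 per month; n is counted in months.
PV = PMT × [(1 − (1+r)^−n)/r] × (1+r) = 7,801 × [1 − (1+r)^−72] / r × (1+r) = ¥407,201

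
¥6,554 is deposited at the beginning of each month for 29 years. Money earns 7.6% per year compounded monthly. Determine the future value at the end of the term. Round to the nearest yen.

¥8,329,533

This is an annuity due: 348 deposits of ¥6,554 at the beginning of each month.
Periodic rate r = 0.076/12 per month; n is counted in months.
FV = PMT × [((1+r)^n − 1)/r] × (1+r) = 6,554 × [(1+r)^348 − 1] / r × (1+r) = ¥8,329,533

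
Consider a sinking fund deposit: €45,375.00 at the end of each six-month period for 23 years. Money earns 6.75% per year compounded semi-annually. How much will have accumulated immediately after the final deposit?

€4,845,074.53

This is an ordinary annuity: 46 deposits of €45,375.00 at the end of each six-month period.
Periodic rate r = 0.0675/2 per half-year; n is counted in half-years.
FV = PMT × [((1+r)^n − 1)/r] = 45,375 × [(1+r)^46 − 1] / r = €4,845,074.53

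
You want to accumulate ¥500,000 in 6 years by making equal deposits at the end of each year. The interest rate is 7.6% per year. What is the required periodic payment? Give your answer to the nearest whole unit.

Level ordinary annuity; solve FV = PMT × [((1+r)^n − 1)/r] for PMT.
Periodic rate r = 0.076 per year.
With n = 6: PMT = 500,000 / ([((1+r)^n − 1)/r]) = ¥68,849

¥68,849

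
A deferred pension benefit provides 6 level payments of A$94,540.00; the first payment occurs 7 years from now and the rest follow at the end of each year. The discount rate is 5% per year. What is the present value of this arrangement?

Ordinary annuity of 6 payments, first payment at period 7.
Periodic rate r = 0.05 per year.
The ordinary-annuity PV formula values the stream one period before the first payment (period 6); discount that back 6 periods:
PV₀ = 94,540 × [1 − (1+r)^−6] / r × (1+r)^−6 = A$358,075.88

A$358,075.88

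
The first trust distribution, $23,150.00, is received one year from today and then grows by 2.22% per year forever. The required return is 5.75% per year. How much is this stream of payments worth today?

$655,807.37

Periodic rate r = 0.0575 per year.
Growing perpetuity (Gordon): PV = PMT₁ / (r − g) = 23,150 / (r − 0.0222) = $655,807.37.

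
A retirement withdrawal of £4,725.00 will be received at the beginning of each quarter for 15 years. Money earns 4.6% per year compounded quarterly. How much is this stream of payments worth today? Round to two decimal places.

This is an annuity due: 60 payments of £4,725.00 at the beginning of each quarter.
Periodic rate r = 0.046/4 per quarter; n is counted in quarters.
PV = PMT × [(1 − (1+r)^−n)/r] × (1+r) = 4,725 × [1 − (1+r)^−60] / r × (1+r) = £206,319.91

£206,319.91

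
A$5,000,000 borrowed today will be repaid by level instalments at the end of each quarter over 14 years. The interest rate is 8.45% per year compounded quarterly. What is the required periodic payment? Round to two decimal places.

A$153,114.47

Level ordinary annuity; solve PV = PMT × [(1 − (1+r)^−n)/r] for PMT.
Periodic rate r = 0.0845/4 per quarter; n is counted in quarters.
With n = 56: PMT = 5,000,000 / ([(1 − (1+r)^−n)/r]) = A$153,114.47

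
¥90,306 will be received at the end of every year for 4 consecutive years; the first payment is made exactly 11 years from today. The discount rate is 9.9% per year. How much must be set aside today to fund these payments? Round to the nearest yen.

Ordinary annuity of 4 payments, first payment at period 11.
Periodic rate r = 0.099 per year.
The ordinary-annuity PV formula values the stream one period before the first payment (period 10); discount that back 10 periods:
PV₀ = 90,306 × [1 − (1+r)^−4] / r × (1+r)^−10 = ¥111,615

¥111,615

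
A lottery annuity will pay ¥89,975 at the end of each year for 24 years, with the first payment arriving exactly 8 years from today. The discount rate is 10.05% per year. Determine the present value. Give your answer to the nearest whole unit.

¥411,968

Ordinary annuity of 24 payments, first payment at period 8.
Periodic rate r = 0.1005 per year.
The ordinary-annuity PV formula values the stream one period before the first payment (period 7); discount that back 7 periods:
PV₀ = 89,975 × [1 − (1+r)^−24] / r × (1+r)^−7 = ¥411,968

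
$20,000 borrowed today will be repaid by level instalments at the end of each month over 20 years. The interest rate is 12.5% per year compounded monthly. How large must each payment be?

Level ordinary annuity; solve PV = PMT × [(1 − (1+r)^−n)/r] for PMT.
Periodic rate r = 0.125/12 per month; n is counted in months.
With n = 240: PMT = 20,000 / ([(1 − (1+r)^−n)/r]) = $227.23

$227.23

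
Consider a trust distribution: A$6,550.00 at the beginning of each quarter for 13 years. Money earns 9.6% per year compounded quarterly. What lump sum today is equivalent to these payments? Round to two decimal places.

A$198,046.45

This is an annuity due: 52 payments of A$6,550.00 at the beginning of each quarter.
Periodic rate r = 0.096/4 per quarter; n is counted in quarters.
PV = PMT × [(1 − (1+r)^−n)/r] × (1+r) = 6,550 × [1 − (1+r)^−52] / r × (1+r) = A$198,046.45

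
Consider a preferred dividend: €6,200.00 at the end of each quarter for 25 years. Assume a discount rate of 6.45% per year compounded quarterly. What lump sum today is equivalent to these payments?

€306,839.54

This is an ordinary annuity: 100 payments of €6,200.00 at the end of each quarter.
Periodic rate r = 0.0645/4 per quarter; n is counted in quarters.
PV = PMT × [(1 − (1+r)^−n)/r] = 6,200 × [1 − (1+r)^−100] / r = €306,839.54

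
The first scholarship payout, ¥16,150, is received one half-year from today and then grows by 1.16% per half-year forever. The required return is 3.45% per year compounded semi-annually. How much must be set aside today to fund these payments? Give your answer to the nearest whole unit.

Periodic rate r = 0.0345/2 per half-year.
Growing perpetuity (Gordon): PV = PMT₁ / (r − g) = 16,150 / (r − 0.0116) = ¥2,858,407.

¥2,858,407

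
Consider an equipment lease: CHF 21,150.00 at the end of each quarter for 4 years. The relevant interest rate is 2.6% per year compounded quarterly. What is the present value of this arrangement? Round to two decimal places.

This is an ordinary annuity: 16 payments of CHF 21,150.00 at the end of each quarter.
Periodic rate r = 0.026/4 per quarter; n is counted in quarters.
PV = PMT × [(1 − (1+r)^−n)/r] = 21,150 × [1 − (1+r)^−16] / r = CHF 320,410.63

CHF 320,410.63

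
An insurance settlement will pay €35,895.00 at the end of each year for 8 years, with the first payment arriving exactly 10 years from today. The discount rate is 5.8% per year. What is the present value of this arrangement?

€135,264.88

Ordinary annuity of 8 payments, first payment at period 10.
Periodic rate r = 0.058 per year.
The ordinary-annuity PV formula values the stream one period before the first payment (period 9); discount that back 9 periods:
PV₀ = 35,895 × [1 − (1+r)^−8] / r × (1+r)^−9 = €135,264.88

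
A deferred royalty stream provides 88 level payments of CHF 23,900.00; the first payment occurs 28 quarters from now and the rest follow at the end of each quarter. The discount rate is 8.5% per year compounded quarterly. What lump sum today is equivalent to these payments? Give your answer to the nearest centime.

Ordinary annuity of 88 payments, first payment at period 28.
Periodic rate r = 0.085/4 per quarter; n is counted in quarters.
The ordinary-annuity PV formula values the stream one period before the first payment (period 27); discount that back 27 periods:
PV₀ = 23,900 × [1 − (1+r)^−88] / r × (1+r)^−27 = CHF 537,293.44

CHF 537,293.44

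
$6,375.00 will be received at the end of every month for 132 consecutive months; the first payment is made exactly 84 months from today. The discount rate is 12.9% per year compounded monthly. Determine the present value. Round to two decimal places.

Ordinary annuity of 132 payments, first payment at period 84.
Periodic rate r = 0.129/12 per month; n is counted in months.
The ordinary-annuity PV formula values the stream one period before the first payment (period 83); discount that back 83 periods:
PV₀ = 6,375 × [1 − (1+r)^−132] / r × (1+r)^−83 = $184,620.51

$184,620.51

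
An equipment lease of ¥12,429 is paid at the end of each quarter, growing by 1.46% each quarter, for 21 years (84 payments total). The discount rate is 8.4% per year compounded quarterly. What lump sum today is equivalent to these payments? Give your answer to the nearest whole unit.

Periodic rate r = 0.084/4 per quarter; n is counted in quarters.
Growing ordinary annuity: PV = PMT₁ × [1 − ((1+g)/(1+r))^n] / (r − g) = 12,429 × [1 − ((1+0.0146)/(1+r))^84] / (r − 0.0146) = ¥796,882.

¥796,882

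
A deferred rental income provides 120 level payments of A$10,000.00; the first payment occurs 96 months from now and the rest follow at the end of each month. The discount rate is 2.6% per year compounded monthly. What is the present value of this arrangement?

Ordinary annuity of 120 payments, first payment at period 96.
Periodic rate r = 0.026/12 per month; n is counted in months.
The ordinary-annuity PV formula values the stream one period before the first payment (period 95); discount that back 95 periods:
PV₀ = 10,000 × [1 − (1+r)^−120] / r × (1+r)^−95 = A$859,485.06

A$859,485.06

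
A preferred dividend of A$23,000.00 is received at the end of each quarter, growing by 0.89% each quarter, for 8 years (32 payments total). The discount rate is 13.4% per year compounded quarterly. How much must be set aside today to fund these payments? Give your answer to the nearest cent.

Periodic rate r = 0.134/4 per quarter; n is counted in quarters.
Growing ordinary annuity: PV = PMT₁ × [1 − ((1+g)/(1+r))^n] / (r − g) = 23,000 × [1 − ((1+0.0089)/(1+r))^32] / (r − 0.0089) = A$502,448.26.

A$502,448.26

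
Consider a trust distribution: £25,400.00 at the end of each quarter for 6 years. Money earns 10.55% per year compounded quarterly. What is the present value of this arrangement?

This is an ordinary annuity: 24 payments of £25,400.00 at the end of each quarter.
Periodic rate r = 0.1055/4 per quarter; n is counted in quarters.
PV = PMT × [(1 − (1+r)^−n)/r] = 25,400 × [1 − (1+r)^−24] / r = £447,453.62

£447,453.62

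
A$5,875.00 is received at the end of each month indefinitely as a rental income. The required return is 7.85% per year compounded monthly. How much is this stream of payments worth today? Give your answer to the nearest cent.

A$898,089.17

Periodic rate r = 0.0785/12 per month.
Level perpetuity: PV = PMT / r = 5,875 / (0.0785/12) = A$898,089.17.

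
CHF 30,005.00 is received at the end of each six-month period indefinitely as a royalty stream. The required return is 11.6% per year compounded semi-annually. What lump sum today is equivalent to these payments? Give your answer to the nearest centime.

Periodic rate r = 0.116/2 per half-year.
Level perpetuity: PV = PMT / r = 30,005 / (0.116/2) = CHF 517,327.59.

CHF 517,327.59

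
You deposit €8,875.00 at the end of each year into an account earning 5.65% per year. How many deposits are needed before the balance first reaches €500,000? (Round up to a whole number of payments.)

Periodic rate r = 0.0565 per year.
Ordinary annuity FV: 500,000 = 8,875 × [((1+r)^n − 1)/r].
(1+r)^n = 1 + 500,000 × r / 8,875, so n = ln(1 + 500,000·r/8,875) / ln(1+r) = 26.04.
Round up to a whole number of payments: n = 27.

27 payments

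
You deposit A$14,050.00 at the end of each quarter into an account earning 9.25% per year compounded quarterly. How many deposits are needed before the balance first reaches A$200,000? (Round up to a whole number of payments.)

13 payments

Periodic rate r = 0.0925/4 per quarter; n is counted in quarters.
Ordinary annuity FV: 200,000 = 14,050 × [((1+r)^n − 1)/r].
(1+r)^n = 1 + 200,000 × r / 14,050, so n = ln(1 + 200,000·r/14,050) / ln(1+r) = 12.45.
Round up to a whole number of payments: n = 13.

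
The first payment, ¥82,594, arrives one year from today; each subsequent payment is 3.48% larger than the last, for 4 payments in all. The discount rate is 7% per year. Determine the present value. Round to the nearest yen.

Periodic rate r = 0.07 per year.
Growing ordinary annuity: PV = PMT₁ × [1 − ((1+g)/(1+r))^n] / (r − g) = 82,594 × [1 − ((1+0.0348)/(1+r))^4] / (r − 0.0348) = ¥293,858.

¥293,858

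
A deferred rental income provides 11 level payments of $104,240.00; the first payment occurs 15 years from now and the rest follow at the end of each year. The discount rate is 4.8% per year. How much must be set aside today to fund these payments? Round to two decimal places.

$453,903.85

Ordinary annuity of 11 payments, first payment at period 15.
Periodic rate r = 0.048 per year.
The ordinary-annuity PV formula values the stream one period before the first payment (period 14); discount that back 14 periods:
PV₀ = 104,240 × [1 − (1+r)^−11] / r × (1+r)^−14 = $453,903.85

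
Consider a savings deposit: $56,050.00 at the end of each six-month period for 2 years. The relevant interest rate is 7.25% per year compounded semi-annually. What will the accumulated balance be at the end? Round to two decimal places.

This is an ordinary annuity: 4 deposits of $56,050.00 at the end of each six-month period.
Periodic rate r = 0.0725/2 per half-year; n is counted in half-years.
FV = PMT × [((1+r)^n − 1)/r] = 56,050 × [(1+r)^4 − 1] / r = $236,688.16

$236,688.16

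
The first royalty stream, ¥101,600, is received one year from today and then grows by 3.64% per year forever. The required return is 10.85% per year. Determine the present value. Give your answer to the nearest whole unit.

¥1,409,154

Periodic rate r = 0.1085 per year.
Growing perpetuity (Gordon): PV = PMT₁ / (r − g) = 101,600 / (r − 0.0364) = ¥1,409,154.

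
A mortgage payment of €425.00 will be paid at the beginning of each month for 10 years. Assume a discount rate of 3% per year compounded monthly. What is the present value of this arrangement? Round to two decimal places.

This is an annuity due: 120 payments of €425.00 at the beginning of each month.
Periodic rate r = 0.03/12 per month; n is counted in months.
PV = PMT × [(1 − (1+r)^−n)/r] × (1+r) = 425 × [1 − (1+r)^−120] / r × (1+r) = €44,123.78

€44,123.78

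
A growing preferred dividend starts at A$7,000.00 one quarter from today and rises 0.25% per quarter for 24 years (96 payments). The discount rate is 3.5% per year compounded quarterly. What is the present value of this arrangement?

A$503,265.78

Periodic rate r = 0.035/4 per quarter; n is counted in quarters.
Growing ordinary annuity: PV = PMT₁ × [1 − ((1+g)/(1+r))^n] / (r − g) = 7,000 × [1 − ((1+0.0025)/(1+r))^96] / (r − 0.0025) = A$503,265.78.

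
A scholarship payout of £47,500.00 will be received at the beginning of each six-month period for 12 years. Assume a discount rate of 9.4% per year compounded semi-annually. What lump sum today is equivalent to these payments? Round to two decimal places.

This is an annuity due: 24 payments of £47,500.00 at the beginning of each six-month period.
Periodic rate r = 0.094/2 per half-year; n is counted in half-years.
PV = PMT × [(1 − (1+r)^−n)/r] × (1+r) = 47,500 × [1 − (1+r)^−24] / r × (1+r) = £706,721.86

£706,721.86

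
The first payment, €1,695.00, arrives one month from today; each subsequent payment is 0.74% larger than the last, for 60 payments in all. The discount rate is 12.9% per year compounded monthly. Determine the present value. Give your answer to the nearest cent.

€91,382.19

Periodic rate r = 0.129/12 per month; n is counted in months.
Growing ordinary annuity: PV = PMT₁ × [1 − ((1+g)/(1+r))^n] / (r − g) = 1,695 × [1 − ((1+0.0074)/(1+r))^60] / (r − 0.0074) = €91,382.19.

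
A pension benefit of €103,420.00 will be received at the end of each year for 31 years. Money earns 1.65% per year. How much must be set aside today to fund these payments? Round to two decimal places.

This is an ordinary annuity: 31 payments of €103,420.00 at the end of each year.
Periodic rate r = 0.0165 per year.
PV = PMT × [(1 − (1+r)^−n)/r] = 103,420 × [1 − (1+r)^−31] / r = €2,493,967.24

€2,493,967.24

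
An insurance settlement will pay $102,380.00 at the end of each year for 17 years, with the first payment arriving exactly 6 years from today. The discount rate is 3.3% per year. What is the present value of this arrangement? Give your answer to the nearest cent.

$1,118,765.83

Ordinary annuity of 17 payments, first payment at period 6.
Periodic rate r = 0.033 per year.
The ordinary-annuity PV formula values the stream one period before the first payment (period 5); discount that back 5 periods:
PV₀ = 102,380 × [1 − (1+r)^−17] / r × (1+r)^−5 = $1,118,765.83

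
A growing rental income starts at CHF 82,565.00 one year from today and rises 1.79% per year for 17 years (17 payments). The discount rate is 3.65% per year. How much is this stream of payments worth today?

CHF 1,176,168.56

Periodic rate r = 0.0365 per year.
Growing ordinary annuity: PV = PMT₁ × [1 − ((1+g)/(1+r))^n] / (r − g) = 82,565 × [1 − ((1+0.0179)/(1+r))^17] / (r − 0.0179) = CHF 1,176,168.56.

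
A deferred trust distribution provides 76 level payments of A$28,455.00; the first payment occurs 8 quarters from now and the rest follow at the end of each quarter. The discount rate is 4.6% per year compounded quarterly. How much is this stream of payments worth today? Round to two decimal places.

Ordinary annuity of 76 payments, first payment at period 8.
Periodic rate r = 0.046/4 per quarter; n is counted in quarters.
The ordinary-annuity PV formula values the stream one period before the first payment (period 7); discount that back 7 periods:
PV₀ = 28,455 × [1 − (1+r)^−76] / r × (1+r)^−7 = A$1,326,179.97

A$1,326,179.97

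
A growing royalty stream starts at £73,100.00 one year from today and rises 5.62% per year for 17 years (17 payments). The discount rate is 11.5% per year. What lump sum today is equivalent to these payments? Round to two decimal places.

Periodic rate r = 0.115 per year.
Growing ordinary annuity: PV = PMT₁ × [1 − ((1+g)/(1+r))^n] / (r − g) = 73,100 × [1 − ((1+0.0562)/(1+r))^17] / (r − 0.0562) = £748,257.82.

£748,257.82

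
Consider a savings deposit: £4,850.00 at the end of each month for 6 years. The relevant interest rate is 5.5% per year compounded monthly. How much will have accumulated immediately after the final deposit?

This is an ordinary annuity: 72 deposits of £4,850.00 at the end of each month.
Periodic rate r = 0.055/12 per month; n is counted in months.
FV = PMT × [((1+r)^n − 1)/r] = 4,850 × [(1+r)^72 − 1] / r = £412,606.05

£412,606.05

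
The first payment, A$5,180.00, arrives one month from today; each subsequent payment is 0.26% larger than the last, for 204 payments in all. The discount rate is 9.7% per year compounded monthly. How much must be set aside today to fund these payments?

Periodic rate r = 0.097/12 per month; n is counted in months.
Growing ordinary annuity: PV = PMT₁ × [1 − ((1+g)/(1+r))^n] / (r − g) = 5,180 × [1 − ((1+0.0026)/(1+r))^204] / (r − 0.0026) = A$634,179.63.

A$634,179.63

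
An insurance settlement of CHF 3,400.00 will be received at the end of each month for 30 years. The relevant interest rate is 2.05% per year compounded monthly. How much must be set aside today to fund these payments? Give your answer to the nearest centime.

CHF 913,671.91

This is an ordinary annuity: 360 payments of CHF 3,400.00 at the end of each month.
Periodic rate r = 0.0205/12 per month; n is counted in months.
PV = PMT × [(1 − (1+r)^−n)/r] = 3,400 × [1 − (1+r)^−360] / r = CHF 913,671.91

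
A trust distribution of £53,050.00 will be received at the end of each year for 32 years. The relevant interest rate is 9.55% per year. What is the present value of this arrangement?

£525,499.83

This is an ordinary annuity: 32 payments of £53,050.00 at the end of each year.
Periodic rate r = 0.0955 per year.
PV = PMT × [(1 − (1+r)^−n)/r] = 53,050 × [1 − (1+r)^−32] / r = £525,499.83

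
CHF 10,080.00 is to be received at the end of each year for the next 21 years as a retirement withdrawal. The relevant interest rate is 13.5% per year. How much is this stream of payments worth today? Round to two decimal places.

CHF 69,440.13

This is an ordinary annuity: 21 payments of CHF 10,080.00 at the end of each year.
Periodic rate r = 0.135 per year.
PV = PMT × [(1 − (1+r)^−n)/r] = 10,080 × [1 − (1+r)^−21] / r = CHF 69,440.13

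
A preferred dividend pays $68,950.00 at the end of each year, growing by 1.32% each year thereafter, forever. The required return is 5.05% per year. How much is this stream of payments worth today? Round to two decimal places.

Periodic rate r = 0.0505 per year.
Growing perpetuity (Gordon): PV = PMT₁ / (r − g) = 68,950 / (r − 0.0132) = $1,848,525.47.

$1,848,525.47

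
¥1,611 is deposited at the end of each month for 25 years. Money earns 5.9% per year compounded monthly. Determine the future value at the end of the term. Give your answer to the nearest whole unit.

This is an ordinary annuity: 300 deposits of ¥1,611 at the end of each month.
Periodic rate r = 0.059/12 per month; n is counted in months.
FV = PMT × [((1+r)^n − 1)/r] = 1,611 × [(1+r)^300 − 1] / r = ¥1,099,390

¥1,099,390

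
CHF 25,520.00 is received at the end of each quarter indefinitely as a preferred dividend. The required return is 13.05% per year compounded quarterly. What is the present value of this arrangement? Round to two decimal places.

CHF 782,222.22

Periodic rate r = 0.1305/4 per quarter.
Level perpetuity: PV = PMT / r = 25,520 / (0.1305/4) = CHF 782,222.22.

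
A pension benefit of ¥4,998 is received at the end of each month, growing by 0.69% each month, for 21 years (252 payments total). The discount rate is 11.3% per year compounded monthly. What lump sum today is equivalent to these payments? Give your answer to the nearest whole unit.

¥927,268

Periodic rate r = 0.113/12 per month; n is counted in months.
Growing ordinary annuity: PV = PMT₁ × [1 − ((1+g)/(1+r))^n] / (r − g) = 4,998 × [1 − ((1+0.0069)/(1+r))^252] / (r − 0.0069) = ¥927,268.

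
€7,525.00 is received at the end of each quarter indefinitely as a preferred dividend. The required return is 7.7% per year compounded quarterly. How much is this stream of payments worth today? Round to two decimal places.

Periodic rate r = 0.077/4 per quarter.
Level perpetuity: PV = PMT / r = 7,525 / (0.077/4) = €390,909.09.

€390,909.09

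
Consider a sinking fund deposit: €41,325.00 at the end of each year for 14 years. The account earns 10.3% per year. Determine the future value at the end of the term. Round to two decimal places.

This is an ordinary annuity: 14 deposits of €41,325.00 at the end of each year.
Periodic rate r = 0.103 per year.
FV = PMT × [((1+r)^n − 1)/r] = 41,325 × [(1+r)^14 − 1] / r = €1,181,611.08

€1,181,611.08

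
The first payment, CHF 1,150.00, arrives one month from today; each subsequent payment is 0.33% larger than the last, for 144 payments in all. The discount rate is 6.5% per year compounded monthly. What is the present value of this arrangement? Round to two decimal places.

Periodic rate r = 0.065/12 per month; n is counted in months.
Growing ordinary annuity: PV = PMT₁ × [1 − ((1+g)/(1+r))^n] / (r − g) = 1,150 × [1 − ((1+0.0033)/(1+r))^144] / (r − 0.0033) = CHF 142,212.51.

CHF 142,212.51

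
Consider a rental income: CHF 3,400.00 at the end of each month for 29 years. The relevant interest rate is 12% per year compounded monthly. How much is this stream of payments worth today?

CHF 329,342.86

This is an ordinary annuity: 348 payments of CHF 3,400.00 at the end of each month.
Periodic rate r = 0.12/12 per month; n is counted in months.
PV = PMT × [(1 − (1+r)^−n)/r] = 3,400 × [1 − (1+r)^−348] / r = CHF 329,342.86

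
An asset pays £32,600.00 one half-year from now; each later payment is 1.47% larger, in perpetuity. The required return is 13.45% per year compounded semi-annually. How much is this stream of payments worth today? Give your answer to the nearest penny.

£620,361.56

Periodic rate r = 0.1345/2 per half-year.
Growing perpetuity (Gordon): PV = PMT₁ / (r − g) = 32,600 / (r − 0.0147) = £620,361.56.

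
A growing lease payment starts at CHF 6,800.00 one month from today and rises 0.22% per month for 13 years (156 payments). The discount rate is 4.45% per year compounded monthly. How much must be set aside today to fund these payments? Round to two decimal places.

Periodic rate r = 0.0445/12 per month; n is counted in months.
Growing ordinary annuity: PV = PMT₁ × [1 − ((1+g)/(1+r))^n] / (r − g) = 6,800 × [1 − ((1+0.0022)/(1+r))^156] / (r − 0.0022) = CHF 942,765.72.

CHF 942,765.72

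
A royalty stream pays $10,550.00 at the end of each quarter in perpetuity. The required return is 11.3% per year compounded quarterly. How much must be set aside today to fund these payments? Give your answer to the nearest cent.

Periodic rate r = 0.113/4 per quarter.
Level perpetuity: PV = PMT / r = 10,550 / (0.113/4) = $373,451.33.

$373,451.33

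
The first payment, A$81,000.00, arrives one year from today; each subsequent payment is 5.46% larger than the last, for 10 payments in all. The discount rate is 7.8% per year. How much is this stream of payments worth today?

Periodic rate r = 0.078 per year.
Growing ordinary annuity: PV = PMT₁ × [1 − ((1+g)/(1+r))^n] / (r − g) = 81,000 × [1 − ((1+0.0546)/(1+r))^10] / (r − 0.0546) = A$682,086.18.

A$682,086.18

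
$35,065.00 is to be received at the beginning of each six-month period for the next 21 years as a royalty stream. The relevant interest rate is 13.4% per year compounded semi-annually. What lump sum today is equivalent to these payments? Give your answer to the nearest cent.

$521,774.57

This is an annuity due: 42 payments of $35,065.00 at the beginning of each six-month period.
Periodic rate r = 0.134/2 per half-year; n is counted in half-years.
PV = PMT × [(1 − (1+r)^−n)/r] × (1+r) = 35,065 × [1 − (1+r)^−42] / r × (1+r) = $521,774.57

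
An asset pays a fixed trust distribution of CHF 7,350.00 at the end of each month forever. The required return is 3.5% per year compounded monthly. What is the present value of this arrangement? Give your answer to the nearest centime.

CHF 2,520,000.00

Periodic rate r = 0.035/12 per month.
Level perpetuity: PV = PMT / r = 7,350 / (0.035/12) = CHF 2,520,000.00.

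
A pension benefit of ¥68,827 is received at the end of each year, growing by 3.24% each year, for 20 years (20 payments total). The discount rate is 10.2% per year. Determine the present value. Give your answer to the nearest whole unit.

¥720,682

Periodic rate r = 0.102 per year.
Growing ordinary annuity: PV = PMT₁ × [1 − ((1+g)/(1+r))^n] / (r − g) = 68,827 × [1 − ((1+0.0324)/(1+r))^20] / (r − 0.0324) = ¥720,682.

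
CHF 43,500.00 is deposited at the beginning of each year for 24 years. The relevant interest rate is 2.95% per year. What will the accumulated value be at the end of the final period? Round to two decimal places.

CHF 1,532,107.56

This is an annuity due: 24 deposits of CHF 43,500.00 at the beginning of each year.
Periodic rate r = 0.0295 per year.
FV = PMT × [((1+r)^n − 1)/r] × (1+r) = 43,500 × [(1+r)^24 − 1] / r × (1+r) = CHF 1,532,107.56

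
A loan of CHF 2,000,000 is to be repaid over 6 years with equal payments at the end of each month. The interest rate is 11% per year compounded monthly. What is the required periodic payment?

Level ordinary annuity; solve PV = PMT × [(1 − (1+r)^−n)/r] for PMT.
Periodic rate r = 0.11/12 per month; n is counted in months.
With n = 72: PMT = 2,000,000 / ([(1 − (1+r)^−n)/r]) = CHF 38,068.16

CHF 38,068.16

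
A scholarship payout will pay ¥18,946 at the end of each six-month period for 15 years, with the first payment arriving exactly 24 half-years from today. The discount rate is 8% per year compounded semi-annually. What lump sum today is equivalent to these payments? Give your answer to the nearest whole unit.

¥132,922

Ordinary annuity of 30 payments, first payment at period 24.
Periodic rate r = 0.08/2 per half-year; n is counted in half-years.
The ordinary-annuity PV formula values the stream one period before the first payment (period 23); discount that back 23 periods:
PV₀ = 18,946 × [1 − (1+r)^−30] / r × (1+r)^−23 = ¥132,922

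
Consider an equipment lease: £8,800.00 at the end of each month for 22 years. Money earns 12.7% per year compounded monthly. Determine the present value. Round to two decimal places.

This is an ordinary annuity: 264 payments of £8,800.00 at the end of each month.
Periodic rate r = 0.127/12 per month; n is counted in months.
PV = PMT × [(1 − (1+r)^−n)/r] = 8,800 × [1 − (1+r)^−264] / r = £779,876.13

£779,876.13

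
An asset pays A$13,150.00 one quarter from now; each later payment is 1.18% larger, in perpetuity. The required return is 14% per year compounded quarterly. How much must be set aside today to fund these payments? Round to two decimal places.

A$566,810.34

Periodic rate r = 0.14/4 per quarter.
Growing perpetuity (Gordon): PV = PMT₁ / (r − g) = 13,150 / (r − 0.0118) = A$566,810.34.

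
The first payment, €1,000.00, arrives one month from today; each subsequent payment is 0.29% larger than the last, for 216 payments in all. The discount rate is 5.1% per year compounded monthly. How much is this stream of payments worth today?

€186,782.45

Periodic rate r = 0.051/12 per month; n is counted in months.
Growing ordinary annuity: PV = PMT₁ × [1 − ((1+g)/(1+r))^n] / (r − g) = 1,000 × [1 − ((1+0.0029)/(1+r))^216] / (r − 0.0029) = €186,782.45.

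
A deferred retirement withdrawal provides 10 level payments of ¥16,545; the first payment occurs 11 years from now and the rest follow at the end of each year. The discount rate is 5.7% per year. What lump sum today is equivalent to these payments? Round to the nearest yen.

¥70,957

Ordinary annuity of 10 payments, first payment at period 11.
Periodic rate r = 0.057 per year.
The ordinary-annuity PV formula values the stream one period before the first payment (period 10); discount that back 10 periods:
PV₀ = 16,545 × [1 − (1+r)^−10] / r × (1+r)^−10 = ¥70,957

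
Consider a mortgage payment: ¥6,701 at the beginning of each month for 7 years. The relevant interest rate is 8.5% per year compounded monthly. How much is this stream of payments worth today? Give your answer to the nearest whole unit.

This is an annuity due: 84 payments of ¥6,701 at the beginning of each month.
Periodic rate r = 0.085/12 per month; n is counted in months.
PV = PMT × [(1 − (1+r)^−n)/r] × (1+r) = 6,701 × [1 − (1+r)^−84] / r × (1+r) = ¥426,134

¥426,134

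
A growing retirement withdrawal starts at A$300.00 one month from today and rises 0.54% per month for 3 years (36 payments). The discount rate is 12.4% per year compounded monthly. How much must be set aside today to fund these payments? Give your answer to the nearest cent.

A$9,824.69

Periodic rate r = 0.124/12 per month; n is counted in months.
Growing ordinary annuity: PV = PMT₁ × [1 − ((1+g)/(1+r))^n] / (r − g) = 300 × [1 − ((1+0.0054)/(1+r))^36] / (r − 0.0054) = A$9,824.69.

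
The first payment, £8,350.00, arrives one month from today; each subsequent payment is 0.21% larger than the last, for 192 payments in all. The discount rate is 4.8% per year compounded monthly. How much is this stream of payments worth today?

£1,339,928.67

Periodic rate r = 0.048/12 per month; n is counted in months.
Growing ordinary annuity: PV = PMT₁ × [1 − ((1+g)/(1+r))^n] / (r − g) = 8,350 × [1 − ((1+0.0021)/(1+r))^192] / (r − 0.0021) = £1,339,928.67.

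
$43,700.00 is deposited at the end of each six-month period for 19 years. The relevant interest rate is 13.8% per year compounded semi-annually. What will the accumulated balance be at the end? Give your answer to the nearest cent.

$7,361,053.22

This is an ordinary annuity: 38 deposits of $43,700.00 at the end of each six-month period.
Periodic rate r = 0.138/2 per half-year; n is counted in half-years.
FV = PMT × [((1+r)^n − 1)/r] = 43,700 × [(1+r)^38 − 1] / r = $7,361,053.22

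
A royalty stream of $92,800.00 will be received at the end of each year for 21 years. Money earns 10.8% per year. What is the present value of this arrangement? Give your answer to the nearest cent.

$759,537.66

This is an ordinary annuity: 21 payments of $92,800.00 at the end of each year.
Periodic rate r = 0.108 per year.
PV = PMT × [(1 − (1+r)^−n)/r] = 92,800 × [1 − (1+r)^−21] / r = $759,537.66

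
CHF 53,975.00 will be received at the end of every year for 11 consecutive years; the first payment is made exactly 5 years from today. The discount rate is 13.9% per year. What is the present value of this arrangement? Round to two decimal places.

CHF 175,597.16

Ordinary annuity of 11 payments, first payment at period 5.
Periodic rate r = 0.139 per year.
The ordinary-annuity PV formula values the stream one period before the first payment (period 4); discount that back 4 periods:
PV₀ = 53,975 × [1 − (1+r)^−11] / r × (1+r)^−4 = CHF 175,597.16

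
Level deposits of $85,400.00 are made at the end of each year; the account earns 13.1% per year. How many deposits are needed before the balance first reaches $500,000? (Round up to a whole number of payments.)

Periodic rate r = 0.131 per year.
Ordinary annuity FV: 500,000 = 85,400 × [((1+r)^n − 1)/r].
(1+r)^n = 1 + 500,000 × r / 85,400, so n = ln(1 + 500,000·r/85,400) / ln(1+r) = 4.62.
Round up to a whole number of payments: n = 5.

5 payments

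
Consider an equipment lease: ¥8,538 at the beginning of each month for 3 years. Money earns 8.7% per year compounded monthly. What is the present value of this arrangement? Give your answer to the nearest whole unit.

This is an annuity due: 36 payments of ¥8,538 at the beginning of each month.
Periodic rate r = 0.087/12 per month; n is counted in months.
PV = PMT × [(1 − (1+r)^−n)/r] × (1+r) = 8,538 × [1 − (1+r)^−36] / r × (1+r) = ¥271,630

¥271,630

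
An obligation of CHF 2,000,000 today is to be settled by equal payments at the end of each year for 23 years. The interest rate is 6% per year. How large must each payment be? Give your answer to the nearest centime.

CHF 162,556.97

Level ordinary annuity; solve PV = PMT × [(1 − (1+r)^−n)/r] for PMT.
Periodic rate r = 0.06 per year.
With n = 23: PMT = 2,000,000 / ([(1 − (1+r)^−n)/r]) = CHF 162,556.97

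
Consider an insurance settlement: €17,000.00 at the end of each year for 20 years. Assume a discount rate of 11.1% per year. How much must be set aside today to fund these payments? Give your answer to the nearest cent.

€134,496.03

This is an ordinary annuity: 20 payments of €17,000.00 at the end of each year.
Periodic rate r = 0.111 per year.
PV = PMT × [(1 − (1+r)^−n)/r] = 17,000 × [1 − (1+r)^−20] / r = €134,496.03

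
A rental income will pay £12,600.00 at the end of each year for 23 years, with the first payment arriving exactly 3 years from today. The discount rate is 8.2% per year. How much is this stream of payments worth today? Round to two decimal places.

£109,828.12

Ordinary annuity of 23 payments, first payment at period 3.
Periodic rate r = 0.082 per year.
The ordinary-annuity PV formula values the stream one period before the first payment (period 2); discount that back 2 periods:
PV₀ = 12,600 × [1 − (1+r)^−23] / r × (1+r)^−2 = £109,828.12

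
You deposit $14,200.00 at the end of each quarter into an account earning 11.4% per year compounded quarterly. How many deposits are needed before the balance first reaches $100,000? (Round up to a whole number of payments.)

Periodic rate r = 0.114/4 per quarter; n is counted in quarters.
Ordinary annuity FV: 100,000 = 14,200 × [((1+r)^n − 1)/r].
(1+r)^n = 1 + 100,000 × r / 14,200, so n = ln(1 + 100,000·r/14,200) / ln(1+r) = 6.51.
Round up to a whole number of payments: n = 7.

7 payments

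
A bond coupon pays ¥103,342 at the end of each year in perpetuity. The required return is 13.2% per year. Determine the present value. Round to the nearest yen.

¥782,894

Periodic rate r = 0.132 per year.
Level perpetuity: PV = PMT / r = 103,342 / (0.132) = ¥782,894.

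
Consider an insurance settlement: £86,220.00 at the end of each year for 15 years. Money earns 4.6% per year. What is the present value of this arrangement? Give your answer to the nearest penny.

This is an ordinary annuity: 15 payments of £86,220.00 at the end of each year.
Periodic rate r = 0.046 per year.
PV = PMT × [(1 − (1+r)^−n)/r] = 86,220 × [1 − (1+r)^−15] / r = £919,630.25

£919,630.25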